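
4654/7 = 4654/7 = 664.86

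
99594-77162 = 22432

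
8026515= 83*96705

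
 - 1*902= - 902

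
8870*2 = 17740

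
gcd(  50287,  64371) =1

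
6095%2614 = 867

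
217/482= 217/482=0.45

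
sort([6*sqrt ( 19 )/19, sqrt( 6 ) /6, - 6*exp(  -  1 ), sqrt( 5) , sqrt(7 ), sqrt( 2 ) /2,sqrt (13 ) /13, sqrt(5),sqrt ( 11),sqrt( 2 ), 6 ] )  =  [-6*exp( - 1), sqrt(13 ) /13, sqrt ( 6)/6,sqrt(2)/2, 6*sqrt(19) /19, sqrt( 2),sqrt(5), sqrt( 5), sqrt( 7), sqrt( 11),6 ] 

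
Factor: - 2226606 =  - 2^1*3^1 * 31^1*11971^1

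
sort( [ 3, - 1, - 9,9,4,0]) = [ - 9,- 1,0,3,4,9] 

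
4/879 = 4/879=0.00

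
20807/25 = 832+7/25 = 832.28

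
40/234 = 20/117 = 0.17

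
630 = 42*15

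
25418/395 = 64 + 138/395 = 64.35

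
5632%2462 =708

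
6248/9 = 694 +2/9 = 694.22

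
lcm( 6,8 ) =24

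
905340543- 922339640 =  - 16999097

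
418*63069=26362842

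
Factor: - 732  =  -2^2*3^1*61^1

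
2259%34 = 15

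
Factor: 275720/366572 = 610/811 = 2^1*5^1*61^1*811^(-1) 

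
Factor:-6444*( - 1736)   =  11186784 =2^5*3^2*7^1 * 31^1*179^1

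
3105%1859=1246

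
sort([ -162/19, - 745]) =[ - 745, - 162/19] 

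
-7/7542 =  - 1 + 7535/7542 = -  0.00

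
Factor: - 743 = - 743^1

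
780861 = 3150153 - 2369292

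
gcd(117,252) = 9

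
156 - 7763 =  - 7607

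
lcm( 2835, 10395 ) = 31185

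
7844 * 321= 2517924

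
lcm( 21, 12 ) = 84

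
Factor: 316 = 2^2 * 79^1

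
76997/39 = 76997/39 = 1974.28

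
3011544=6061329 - 3049785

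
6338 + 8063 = 14401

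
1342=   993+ 349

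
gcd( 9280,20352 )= 64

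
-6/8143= - 1 + 8137/8143 = -  0.00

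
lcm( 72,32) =288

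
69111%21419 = 4854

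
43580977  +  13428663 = 57009640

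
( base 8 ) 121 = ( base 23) 3c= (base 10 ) 81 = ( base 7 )144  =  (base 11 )74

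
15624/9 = 1736= 1736.00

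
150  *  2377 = 356550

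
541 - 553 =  - 12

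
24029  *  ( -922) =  - 22154738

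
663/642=1+ 7/214 = 1.03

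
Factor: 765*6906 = 2^1*3^3*5^1*17^1*1151^1= 5283090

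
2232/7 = 2232/7 = 318.86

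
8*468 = 3744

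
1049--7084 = 8133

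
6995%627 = 98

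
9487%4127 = 1233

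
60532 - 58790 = 1742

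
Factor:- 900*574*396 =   -  204573600=-  2^5*  3^4*5^2*7^1*11^1*41^1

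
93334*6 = 560004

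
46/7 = 46/7 = 6.57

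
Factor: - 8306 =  - 2^1 * 4153^1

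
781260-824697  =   - 43437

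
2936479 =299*9821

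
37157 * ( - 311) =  - 11555827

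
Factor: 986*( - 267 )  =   - 2^1*3^1*17^1  *  29^1 * 89^1=- 263262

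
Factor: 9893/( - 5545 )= - 5^( - 1)*13^1*761^1*1109^( - 1 )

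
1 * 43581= 43581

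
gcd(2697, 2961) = 3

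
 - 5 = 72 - 77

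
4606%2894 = 1712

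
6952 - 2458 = 4494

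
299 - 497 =  -  198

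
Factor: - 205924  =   - 2^2*51481^1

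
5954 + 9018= 14972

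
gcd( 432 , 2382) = 6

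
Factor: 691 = 691^1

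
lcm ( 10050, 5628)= 140700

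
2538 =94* 27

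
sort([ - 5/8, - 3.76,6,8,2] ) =[ - 3.76, - 5/8, 2, 6,8 ]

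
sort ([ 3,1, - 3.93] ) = [-3.93, 1,3]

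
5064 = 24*211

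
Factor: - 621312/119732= - 2^6*3^1*37^( - 1 ) =- 192/37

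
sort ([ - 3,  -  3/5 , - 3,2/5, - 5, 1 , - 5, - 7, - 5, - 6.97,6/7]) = [ - 7 , -6.97,  -  5, -5, - 5, -3, - 3, - 3/5, 2/5, 6/7, 1]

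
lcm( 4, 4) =4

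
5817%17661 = 5817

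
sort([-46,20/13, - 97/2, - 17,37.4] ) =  [ - 97/2, - 46, - 17, 20/13,  37.4] 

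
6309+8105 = 14414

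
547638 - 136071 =411567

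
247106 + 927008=1174114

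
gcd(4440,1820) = 20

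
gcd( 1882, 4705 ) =941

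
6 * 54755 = 328530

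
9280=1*9280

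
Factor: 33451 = 11^1*3041^1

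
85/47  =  1 + 38/47=   1.81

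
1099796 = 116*9481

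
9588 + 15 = 9603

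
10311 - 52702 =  - 42391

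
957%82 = 55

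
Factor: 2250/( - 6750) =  - 1/3 = -3^( - 1)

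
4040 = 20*202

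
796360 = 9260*86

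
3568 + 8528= 12096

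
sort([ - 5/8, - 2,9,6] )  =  [ - 2,-5/8,  6, 9]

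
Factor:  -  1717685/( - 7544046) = 2^(  -  1) * 3^( - 1)* 5^1 *23^( - 1 ) * 83^1 *4139^1 *54667^(  -  1)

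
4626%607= 377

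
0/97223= 0 =0.00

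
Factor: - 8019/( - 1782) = 2^(-1 )*3^2 = 9/2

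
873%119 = 40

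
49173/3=16391 = 16391.00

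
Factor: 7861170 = 2^1*3^1*5^1*23^1*11393^1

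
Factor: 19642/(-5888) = - 2^ ( - 7 )*7^1*61^1 = -427/128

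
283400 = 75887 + 207513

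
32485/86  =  32485/86 = 377.73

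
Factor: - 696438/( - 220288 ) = 348219/110144 =2^(-6 )*3^5 * 1433^1*1721^(-1) 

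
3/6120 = 1/2040 = 0.00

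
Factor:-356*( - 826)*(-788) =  - 231716128 = - 2^5*7^1 * 59^1*89^1*197^1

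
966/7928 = 483/3964 = 0.12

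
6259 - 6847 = - 588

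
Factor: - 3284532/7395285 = - 1094844/2465095 = - 2^2 * 3^1*5^( - 1)*113^ ( - 1)* 4363^ ( - 1)*91237^1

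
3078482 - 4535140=  -  1456658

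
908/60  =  227/15  =  15.13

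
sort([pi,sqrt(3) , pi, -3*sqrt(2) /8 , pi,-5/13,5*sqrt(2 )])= [  -  3*sqrt( 2)/8,-5/13, sqrt( 3), pi , pi, pi,5*sqrt( 2)]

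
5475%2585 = 305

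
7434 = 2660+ 4774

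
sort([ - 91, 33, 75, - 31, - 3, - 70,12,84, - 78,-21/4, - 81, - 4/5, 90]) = [-91, - 81, - 78, - 70, - 31, - 21/4,  -  3, - 4/5, 12  ,  33, 75, 84, 90 ]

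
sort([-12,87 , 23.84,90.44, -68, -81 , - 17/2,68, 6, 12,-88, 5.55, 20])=[ - 88 , - 81 ,  -  68 , - 12,-17/2, 5.55, 6, 12, 20,23.84, 68,  87,90.44]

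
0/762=0 = 0.00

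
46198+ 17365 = 63563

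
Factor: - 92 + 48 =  - 44 = - 2^2*11^1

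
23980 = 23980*1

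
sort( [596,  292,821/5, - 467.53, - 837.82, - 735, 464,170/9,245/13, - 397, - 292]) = [ - 837.82, - 735, - 467.53, - 397, - 292, 245/13,170/9 , 821/5,292,464,596]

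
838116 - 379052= 459064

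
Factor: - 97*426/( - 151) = 2^1*3^1 * 71^1* 97^1 * 151^( - 1) = 41322/151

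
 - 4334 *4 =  - 17336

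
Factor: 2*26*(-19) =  - 988 = - 2^2*13^1* 19^1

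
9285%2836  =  777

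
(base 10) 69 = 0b1000101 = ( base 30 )29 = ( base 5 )234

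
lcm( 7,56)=56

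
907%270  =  97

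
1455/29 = 50 + 5/29 = 50.17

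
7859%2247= 1118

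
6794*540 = 3668760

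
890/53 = 890/53  =  16.79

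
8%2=0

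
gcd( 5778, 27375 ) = 3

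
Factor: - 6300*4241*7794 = - 2^3*3^4*5^2*7^1*433^1*4241^1 = - 208242430200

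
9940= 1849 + 8091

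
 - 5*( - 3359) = 16795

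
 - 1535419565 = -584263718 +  - 951155847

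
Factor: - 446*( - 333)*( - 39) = - 2^1*3^3*13^1*37^1 *223^1 = - 5792202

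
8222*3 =24666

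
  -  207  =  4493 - 4700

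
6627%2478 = 1671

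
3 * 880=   2640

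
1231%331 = 238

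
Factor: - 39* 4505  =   - 175695=- 3^1 * 5^1*13^1*  17^1*53^1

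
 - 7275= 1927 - 9202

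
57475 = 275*209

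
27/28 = 27/28 = 0.96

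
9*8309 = 74781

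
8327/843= 8327/843=9.88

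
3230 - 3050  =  180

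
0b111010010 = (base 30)fg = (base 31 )f1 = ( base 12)32A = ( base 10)466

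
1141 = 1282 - 141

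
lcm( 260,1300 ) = 1300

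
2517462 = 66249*38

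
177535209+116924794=294460003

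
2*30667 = 61334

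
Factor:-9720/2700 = - 2^1*3^2*5^ ( - 1)  =  - 18/5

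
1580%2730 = 1580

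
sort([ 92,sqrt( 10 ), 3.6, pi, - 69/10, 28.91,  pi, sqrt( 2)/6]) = [-69/10, sqrt( 2) /6,pi, pi,sqrt(10 ), 3.6, 28.91, 92]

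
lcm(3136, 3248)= 90944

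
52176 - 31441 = 20735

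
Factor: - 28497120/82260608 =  - 890535/2570644 = -  2^( - 2 )*3^1*5^1* 31^(  -  1 )*20731^( - 1)*59369^1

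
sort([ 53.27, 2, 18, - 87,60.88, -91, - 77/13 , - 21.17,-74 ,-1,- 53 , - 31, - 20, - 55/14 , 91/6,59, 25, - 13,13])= [ - 91, - 87, - 74, - 53, - 31, - 21.17,- 20, - 13,- 77/13, -55/14, - 1,2,13, 91/6,18,25, 53.27 , 59,60.88 ] 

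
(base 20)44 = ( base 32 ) 2k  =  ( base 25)39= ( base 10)84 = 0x54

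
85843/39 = 2201 + 4/39 = 2201.10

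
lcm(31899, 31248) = 1531152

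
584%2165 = 584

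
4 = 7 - 3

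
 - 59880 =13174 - 73054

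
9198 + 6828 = 16026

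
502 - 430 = 72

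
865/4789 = 865/4789 = 0.18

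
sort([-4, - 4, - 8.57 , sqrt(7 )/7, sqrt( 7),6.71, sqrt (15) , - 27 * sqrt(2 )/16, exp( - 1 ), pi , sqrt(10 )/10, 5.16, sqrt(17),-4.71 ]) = [-8.57, - 4.71, - 4, - 4, - 27* sqrt( 2 )/16, sqrt ( 10) /10, exp(-1),sqrt( 7 )/7, sqrt(7), pi,sqrt(15),  sqrt(17 ), 5.16, 6.71 ]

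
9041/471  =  19 + 92/471 = 19.20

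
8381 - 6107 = 2274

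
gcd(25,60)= 5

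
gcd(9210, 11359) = 307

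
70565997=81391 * 867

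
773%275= 223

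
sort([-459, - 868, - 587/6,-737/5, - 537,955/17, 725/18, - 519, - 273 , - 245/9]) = [ - 868, - 537 , - 519, - 459, - 273, - 737/5, - 587/6, - 245/9,725/18,955/17]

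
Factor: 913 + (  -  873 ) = 40 = 2^3*5^1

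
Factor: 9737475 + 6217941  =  2^3*3^2*221603^1 = 15955416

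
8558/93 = 92+2/93 = 92.02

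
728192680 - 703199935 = 24992745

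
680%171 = 167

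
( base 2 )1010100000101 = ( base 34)4M9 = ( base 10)5381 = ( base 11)4052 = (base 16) 1505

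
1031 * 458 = 472198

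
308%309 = 308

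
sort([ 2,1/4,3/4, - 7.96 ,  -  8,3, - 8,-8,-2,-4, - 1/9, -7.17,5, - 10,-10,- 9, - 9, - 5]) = [-10, - 10, - 9,  -  9,  -  8,-8, - 8, - 7.96,-7.17, - 5,-4, - 2 , - 1/9,1/4, 3/4 , 2,3,5]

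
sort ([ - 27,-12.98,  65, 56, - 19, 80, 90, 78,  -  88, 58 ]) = [ - 88, - 27, - 19, - 12.98, 56, 58,65, 78, 80  ,  90 ]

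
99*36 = 3564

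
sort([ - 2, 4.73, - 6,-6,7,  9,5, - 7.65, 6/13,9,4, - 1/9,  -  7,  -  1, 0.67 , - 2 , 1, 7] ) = [ - 7.65, - 7, - 6, - 6,  -  2, - 2, - 1,  -  1/9, 6/13,0.67,1,  4,  4.73,5, 7, 7,9,9 ] 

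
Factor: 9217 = 13^1*709^1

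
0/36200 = 0 = 0.00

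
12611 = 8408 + 4203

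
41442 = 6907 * 6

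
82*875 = 71750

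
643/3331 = 643/3331 = 0.19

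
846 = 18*47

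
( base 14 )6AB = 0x52f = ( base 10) 1327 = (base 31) 1bp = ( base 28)1jb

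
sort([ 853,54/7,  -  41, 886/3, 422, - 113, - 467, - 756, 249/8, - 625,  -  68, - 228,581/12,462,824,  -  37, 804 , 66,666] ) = [ - 756, - 625, - 467, - 228, - 113, - 68, - 41, - 37,54/7,249/8, 581/12,66  ,  886/3,422, 462,  666,804,  824, 853]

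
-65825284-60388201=-126213485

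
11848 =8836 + 3012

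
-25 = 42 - 67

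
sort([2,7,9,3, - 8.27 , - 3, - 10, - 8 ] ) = [ - 10, - 8.27, - 8, - 3, 2,3,7, 9] 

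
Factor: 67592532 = 2^2* 3^1*7^1*113^1*7121^1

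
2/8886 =1/4443= 0.00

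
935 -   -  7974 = 8909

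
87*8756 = 761772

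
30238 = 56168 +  - 25930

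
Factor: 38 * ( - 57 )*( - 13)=28158 = 2^1*3^1*13^1*19^2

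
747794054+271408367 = 1019202421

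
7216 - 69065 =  - 61849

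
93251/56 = 93251/56 = 1665.20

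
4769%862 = 459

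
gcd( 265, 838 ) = 1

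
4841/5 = 4841/5=968.20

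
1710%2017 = 1710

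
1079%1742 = 1079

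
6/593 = 6/593 = 0.01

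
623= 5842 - 5219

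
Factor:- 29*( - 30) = 2^1*3^1 * 5^1*29^1 =870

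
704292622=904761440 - 200468818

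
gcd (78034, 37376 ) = 2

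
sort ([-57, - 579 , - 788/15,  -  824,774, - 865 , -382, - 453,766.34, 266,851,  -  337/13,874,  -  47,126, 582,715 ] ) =[ - 865, - 824, - 579,-453, - 382, - 57,-788/15,- 47,-337/13, 126,  266, 582,715,766.34,774,851,874] 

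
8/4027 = 8/4027 = 0.00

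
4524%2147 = 230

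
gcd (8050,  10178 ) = 14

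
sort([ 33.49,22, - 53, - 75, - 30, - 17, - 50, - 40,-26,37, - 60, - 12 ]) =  [ - 75,-60 , - 53, - 50, - 40, - 30, - 26, - 17, -12,22 , 33.49,37 ] 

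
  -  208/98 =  - 104/49 =-  2.12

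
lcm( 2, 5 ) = 10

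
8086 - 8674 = - 588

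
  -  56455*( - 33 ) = 1863015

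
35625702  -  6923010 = 28702692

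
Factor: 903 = 3^1*7^1*43^1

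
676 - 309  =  367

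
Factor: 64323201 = 3^1*463^1*46309^1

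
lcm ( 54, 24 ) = 216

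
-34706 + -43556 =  - 78262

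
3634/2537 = 1 + 1097/2537 = 1.43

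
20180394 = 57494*351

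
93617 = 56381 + 37236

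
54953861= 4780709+50173152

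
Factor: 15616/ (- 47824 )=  - 16/49 = - 2^4*7^( - 2 ) 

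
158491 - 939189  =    -  780698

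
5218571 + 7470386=12688957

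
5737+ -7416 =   -  1679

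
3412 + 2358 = 5770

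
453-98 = 355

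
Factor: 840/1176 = 5/7 = 5^1*7^(-1)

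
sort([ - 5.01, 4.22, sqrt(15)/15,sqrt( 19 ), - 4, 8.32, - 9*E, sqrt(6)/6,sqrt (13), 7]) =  [ - 9*E, - 5.01, -4, sqrt(15 )/15, sqrt ( 6) /6, sqrt( 13),4.22, sqrt(19),7,8.32]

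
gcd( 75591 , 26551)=1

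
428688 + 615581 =1044269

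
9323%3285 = 2753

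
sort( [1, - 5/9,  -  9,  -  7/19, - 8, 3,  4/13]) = [ - 9, - 8, - 5/9, - 7/19, 4/13, 1, 3]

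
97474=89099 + 8375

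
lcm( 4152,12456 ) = 12456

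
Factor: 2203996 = 2^2 * 41^1 * 89^1 * 151^1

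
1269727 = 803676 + 466051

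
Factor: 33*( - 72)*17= - 2^3*3^3 * 11^1*17^1 = -40392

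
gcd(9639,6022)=1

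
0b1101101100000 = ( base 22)EAC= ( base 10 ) 7008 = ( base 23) D5G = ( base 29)89J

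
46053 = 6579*7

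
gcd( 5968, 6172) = 4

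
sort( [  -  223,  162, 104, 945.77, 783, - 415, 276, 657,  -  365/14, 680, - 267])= [- 415, - 267, - 223,  -  365/14, 104,162, 276, 657, 680, 783, 945.77]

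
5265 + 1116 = 6381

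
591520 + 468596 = 1060116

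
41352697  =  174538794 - 133186097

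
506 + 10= 516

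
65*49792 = 3236480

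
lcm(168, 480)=3360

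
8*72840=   582720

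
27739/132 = 210 + 19/132 =210.14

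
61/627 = 61/627   =  0.10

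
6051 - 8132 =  - 2081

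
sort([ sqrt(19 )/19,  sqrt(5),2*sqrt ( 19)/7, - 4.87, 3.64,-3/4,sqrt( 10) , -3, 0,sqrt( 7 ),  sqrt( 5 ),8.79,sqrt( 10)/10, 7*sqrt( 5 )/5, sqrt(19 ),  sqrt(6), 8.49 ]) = [ - 4.87,  -  3, - 3/4,0, sqrt (19)/19 , sqrt( 10)/10,2*sqrt( 19 ) /7,sqrt(5), sqrt( 5) , sqrt(6),  sqrt(7), 7 * sqrt ( 5 ) /5,sqrt (10),  3.64, sqrt ( 19),  8.49, 8.79]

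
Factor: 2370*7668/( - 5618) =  - 9086580/2809 = - 2^2*3^4*5^1*53^( -2 ) * 71^1*79^1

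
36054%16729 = 2596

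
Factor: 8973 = 3^2*997^1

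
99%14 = 1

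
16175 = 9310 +6865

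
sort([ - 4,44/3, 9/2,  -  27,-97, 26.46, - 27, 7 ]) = [  -  97, - 27,  -  27, - 4, 9/2, 7,  44/3,26.46]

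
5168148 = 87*59404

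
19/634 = 19/634=0.03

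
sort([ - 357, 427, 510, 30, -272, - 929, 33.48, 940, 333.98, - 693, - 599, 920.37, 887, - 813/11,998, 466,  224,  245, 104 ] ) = [ - 929, -693, - 599 , - 357, - 272, - 813/11, 30, 33.48, 104,224,245, 333.98,427, 466, 510, 887, 920.37,  940,  998 ]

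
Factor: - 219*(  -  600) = 2^3*3^2 * 5^2*73^1 = 131400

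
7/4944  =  7/4944 = 0.00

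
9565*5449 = 52119685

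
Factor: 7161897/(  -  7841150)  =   - 2^ ( - 1 ) *3^1*5^( - 2 )*156823^(-1) *2387299^1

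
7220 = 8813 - 1593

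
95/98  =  95/98=0.97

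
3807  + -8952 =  - 5145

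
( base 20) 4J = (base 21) 4f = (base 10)99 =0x63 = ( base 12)83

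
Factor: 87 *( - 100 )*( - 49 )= 2^2*3^1*5^2*7^2*29^1 = 426300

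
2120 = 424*5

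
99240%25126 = 23862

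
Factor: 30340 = 2^2*5^1*37^1*41^1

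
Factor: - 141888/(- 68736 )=739/358 =2^(-1)*179^(-1 ) * 739^1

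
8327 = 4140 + 4187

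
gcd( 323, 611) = 1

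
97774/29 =3371 + 15/29 = 3371.52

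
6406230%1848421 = 860967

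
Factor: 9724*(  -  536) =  - 2^5*11^1 * 13^1*17^1*67^1 =- 5212064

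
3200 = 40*80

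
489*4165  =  2036685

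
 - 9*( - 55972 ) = 503748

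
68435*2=136870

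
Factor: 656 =2^4 *41^1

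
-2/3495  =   - 1 + 3493/3495 = - 0.00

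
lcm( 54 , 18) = 54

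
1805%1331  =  474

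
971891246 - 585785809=386105437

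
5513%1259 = 477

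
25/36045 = 5/7209 = 0.00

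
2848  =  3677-829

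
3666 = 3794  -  128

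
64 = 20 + 44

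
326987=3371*97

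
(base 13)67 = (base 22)3J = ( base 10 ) 85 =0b1010101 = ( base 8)125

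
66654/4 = 33327/2 = 16663.50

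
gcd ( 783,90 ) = 9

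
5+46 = 51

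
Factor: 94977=3^2*61^1 * 173^1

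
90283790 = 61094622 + 29189168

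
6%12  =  6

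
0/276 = 0 = 0.00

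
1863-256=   1607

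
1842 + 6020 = 7862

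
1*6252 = 6252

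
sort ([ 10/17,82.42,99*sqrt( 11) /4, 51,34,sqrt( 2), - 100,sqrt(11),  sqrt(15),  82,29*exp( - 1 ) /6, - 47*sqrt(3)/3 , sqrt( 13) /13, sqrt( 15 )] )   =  [ - 100, - 47*sqrt( 3)/3,sqrt( 13)/13,10/17,sqrt ( 2), 29*exp( - 1 )/6, sqrt(11),sqrt(15 ), sqrt( 15),34,  51,  82, 99 * sqrt (11 ) /4,  82.42]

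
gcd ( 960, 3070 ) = 10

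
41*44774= 1835734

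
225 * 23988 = 5397300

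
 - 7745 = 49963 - 57708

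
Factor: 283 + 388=671 = 11^1* 61^1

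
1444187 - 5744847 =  - 4300660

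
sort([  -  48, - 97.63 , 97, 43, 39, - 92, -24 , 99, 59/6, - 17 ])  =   [ - 97.63, - 92,-48, - 24, - 17 , 59/6,39, 43,97, 99]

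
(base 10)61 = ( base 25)2b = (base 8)75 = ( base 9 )67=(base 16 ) 3d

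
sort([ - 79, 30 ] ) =[ - 79,30]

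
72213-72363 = -150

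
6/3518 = 3/1759=0.00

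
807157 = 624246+182911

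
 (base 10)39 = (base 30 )19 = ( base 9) 43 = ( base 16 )27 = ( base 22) 1H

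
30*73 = 2190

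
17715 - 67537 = - 49822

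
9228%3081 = 3066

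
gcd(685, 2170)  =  5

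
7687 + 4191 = 11878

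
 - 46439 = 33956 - 80395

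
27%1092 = 27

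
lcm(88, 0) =0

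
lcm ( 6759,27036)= 27036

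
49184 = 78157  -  28973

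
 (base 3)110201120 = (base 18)1AB6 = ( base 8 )22074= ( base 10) 9276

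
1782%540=162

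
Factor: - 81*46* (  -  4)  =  14904 = 2^3*3^4*23^1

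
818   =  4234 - 3416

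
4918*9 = 44262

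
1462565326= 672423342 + 790141984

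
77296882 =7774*9943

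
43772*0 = 0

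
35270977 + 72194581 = 107465558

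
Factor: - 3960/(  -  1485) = 8/3 = 2^3*3^( - 1)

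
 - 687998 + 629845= -58153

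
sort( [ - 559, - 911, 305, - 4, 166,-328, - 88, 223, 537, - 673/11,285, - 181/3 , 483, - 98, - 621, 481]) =[-911, - 621, - 559, - 328, - 98,  -  88, - 673/11, - 181/3, - 4, 166, 223,  285, 305, 481, 483, 537]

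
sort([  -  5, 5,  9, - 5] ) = [ - 5,  -  5,  5, 9 ] 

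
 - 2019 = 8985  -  11004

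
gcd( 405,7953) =3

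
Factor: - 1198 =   -  2^1 * 599^1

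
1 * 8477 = 8477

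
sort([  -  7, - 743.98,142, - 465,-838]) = [ - 838,-743.98, - 465, - 7,142]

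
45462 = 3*15154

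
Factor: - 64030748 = -2^2 * 31^1 * 516377^1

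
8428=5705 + 2723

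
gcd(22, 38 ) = 2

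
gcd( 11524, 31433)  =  43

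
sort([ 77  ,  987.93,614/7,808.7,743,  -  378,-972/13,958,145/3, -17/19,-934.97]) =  [ - 934.97,  -  378,  -  972/13, - 17/19,145/3,77  ,  614/7,743,808.7, 958,987.93 ]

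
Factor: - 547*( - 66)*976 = 2^5*3^1*11^1*61^1*547^1 =35235552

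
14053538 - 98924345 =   -  84870807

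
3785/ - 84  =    -  3785/84= -45.06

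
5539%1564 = 847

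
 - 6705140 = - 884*7585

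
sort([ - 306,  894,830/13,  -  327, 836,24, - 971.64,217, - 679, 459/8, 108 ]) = [ - 971.64, - 679, -327, - 306,  24,459/8,830/13,108,217,836,894]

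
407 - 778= - 371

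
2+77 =79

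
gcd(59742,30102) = 6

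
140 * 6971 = 975940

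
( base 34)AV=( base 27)DK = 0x173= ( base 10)371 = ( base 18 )12b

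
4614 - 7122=-2508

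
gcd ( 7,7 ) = 7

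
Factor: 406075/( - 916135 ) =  - 81215/183227 = - 5^1 * 11^( - 1)*37^1*439^1*16657^( - 1 ) 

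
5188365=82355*63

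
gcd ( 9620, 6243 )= 1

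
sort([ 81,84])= [81, 84 ] 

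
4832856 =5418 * 892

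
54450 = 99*550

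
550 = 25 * 22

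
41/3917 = 41/3917 = 0.01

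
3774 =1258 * 3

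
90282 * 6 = 541692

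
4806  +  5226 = 10032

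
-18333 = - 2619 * 7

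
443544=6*73924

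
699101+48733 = 747834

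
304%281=23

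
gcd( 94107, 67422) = 3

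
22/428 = 11/214 = 0.05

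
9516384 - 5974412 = 3541972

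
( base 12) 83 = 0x63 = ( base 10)99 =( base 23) 47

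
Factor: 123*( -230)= - 2^1*3^1*5^1*23^1*41^1 = - 28290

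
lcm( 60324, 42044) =1387452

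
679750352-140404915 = 539345437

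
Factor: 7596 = 2^2 * 3^2*211^1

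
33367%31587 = 1780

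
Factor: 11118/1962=17/3 = 3^( - 1 ) * 17^1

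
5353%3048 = 2305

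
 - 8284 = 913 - 9197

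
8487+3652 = 12139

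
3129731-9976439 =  - 6846708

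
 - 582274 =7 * ( - 83182 )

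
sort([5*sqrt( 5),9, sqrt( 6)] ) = [sqrt( 6),9,5*sqrt(5 ) ] 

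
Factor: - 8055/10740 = - 2^( - 2)*3^1 = - 3/4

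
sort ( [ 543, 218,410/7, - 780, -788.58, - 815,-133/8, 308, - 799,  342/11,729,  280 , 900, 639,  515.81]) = [ - 815, - 799 , - 788.58, - 780 , - 133/8 , 342/11,410/7,218, 280,308, 515.81,543, 639,  729,900]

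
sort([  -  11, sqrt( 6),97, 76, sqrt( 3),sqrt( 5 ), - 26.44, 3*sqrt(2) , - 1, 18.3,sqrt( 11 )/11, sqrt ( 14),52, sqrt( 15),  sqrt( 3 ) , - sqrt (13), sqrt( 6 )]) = [-26.44,  -  11, - sqrt( 13) , - 1,sqrt( 11 ) /11, sqrt(3), sqrt(3 ),sqrt(  5 ) , sqrt( 6 ), sqrt(6),sqrt( 14),  sqrt( 15), 3*sqrt(2),18.3,  52, 76, 97 ] 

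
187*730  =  136510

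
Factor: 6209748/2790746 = 3104874/1395373 = 2^1*3^2*7^( - 2 ) * 181^1*953^1*28477^( - 1) 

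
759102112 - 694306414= 64795698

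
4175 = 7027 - 2852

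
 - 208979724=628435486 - 837415210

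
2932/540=733/135 = 5.43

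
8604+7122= 15726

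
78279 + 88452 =166731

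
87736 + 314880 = 402616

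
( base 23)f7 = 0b101100000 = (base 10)352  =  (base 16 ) 160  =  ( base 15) 187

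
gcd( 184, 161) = 23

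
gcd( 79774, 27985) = 1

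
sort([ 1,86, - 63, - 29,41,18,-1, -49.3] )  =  [-63,- 49.3, - 29,-1,1, 18, 41, 86] 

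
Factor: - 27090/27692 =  - 45/46 = -2^ ( - 1)*3^2*5^1*23^(  -  1)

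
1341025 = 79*16975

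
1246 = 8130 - 6884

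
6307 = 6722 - 415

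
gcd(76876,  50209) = 1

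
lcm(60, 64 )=960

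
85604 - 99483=  -  13879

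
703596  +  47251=750847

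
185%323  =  185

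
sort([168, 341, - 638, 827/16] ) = [ - 638,827/16,168,  341] 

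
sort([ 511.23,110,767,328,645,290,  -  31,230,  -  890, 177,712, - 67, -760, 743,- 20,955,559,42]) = [-890, - 760, - 67, - 31,-20, 42, 110, 177,230 , 290,328,511.23 , 559,645,712, 743,767,955]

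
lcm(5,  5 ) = 5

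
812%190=52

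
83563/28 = 2984 + 11/28 = 2984.39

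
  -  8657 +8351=-306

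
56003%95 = 48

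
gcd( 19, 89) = 1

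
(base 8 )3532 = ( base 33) 1O1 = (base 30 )22m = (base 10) 1882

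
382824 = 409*936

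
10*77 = 770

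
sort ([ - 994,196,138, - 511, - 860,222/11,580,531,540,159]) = [  -  994, - 860 , - 511,  222/11,  138,159 , 196, 531,540 , 580]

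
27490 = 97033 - 69543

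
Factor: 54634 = 2^1*59^1*463^1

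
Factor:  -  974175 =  - 3^1 * 5^2*31^1*419^1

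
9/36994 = 9/36994=0.00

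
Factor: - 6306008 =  - 2^3*83^1*9497^1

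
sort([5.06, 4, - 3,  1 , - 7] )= [ - 7, - 3, 1,4,5.06 ] 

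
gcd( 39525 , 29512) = 527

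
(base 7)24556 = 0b1100100111100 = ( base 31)6mc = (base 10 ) 6460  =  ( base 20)G30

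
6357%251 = 82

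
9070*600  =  5442000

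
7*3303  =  23121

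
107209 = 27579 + 79630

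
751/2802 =751/2802 = 0.27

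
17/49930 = 17/49930 = 0.00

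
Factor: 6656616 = 2^3*3^2*59^1*1567^1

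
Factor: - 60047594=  - 2^1 * 30023797^1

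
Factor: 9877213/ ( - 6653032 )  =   - 2^ ( - 3)*157^( - 1)*5297^(-1)*9877213^1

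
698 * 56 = 39088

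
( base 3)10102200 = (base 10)2502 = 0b100111000110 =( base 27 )3BI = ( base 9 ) 3380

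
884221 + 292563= 1176784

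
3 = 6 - 3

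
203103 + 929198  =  1132301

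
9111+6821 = 15932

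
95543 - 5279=90264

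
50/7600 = 1/152=0.01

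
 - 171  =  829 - 1000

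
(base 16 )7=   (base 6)11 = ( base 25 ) 7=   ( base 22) 7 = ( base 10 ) 7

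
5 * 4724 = 23620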